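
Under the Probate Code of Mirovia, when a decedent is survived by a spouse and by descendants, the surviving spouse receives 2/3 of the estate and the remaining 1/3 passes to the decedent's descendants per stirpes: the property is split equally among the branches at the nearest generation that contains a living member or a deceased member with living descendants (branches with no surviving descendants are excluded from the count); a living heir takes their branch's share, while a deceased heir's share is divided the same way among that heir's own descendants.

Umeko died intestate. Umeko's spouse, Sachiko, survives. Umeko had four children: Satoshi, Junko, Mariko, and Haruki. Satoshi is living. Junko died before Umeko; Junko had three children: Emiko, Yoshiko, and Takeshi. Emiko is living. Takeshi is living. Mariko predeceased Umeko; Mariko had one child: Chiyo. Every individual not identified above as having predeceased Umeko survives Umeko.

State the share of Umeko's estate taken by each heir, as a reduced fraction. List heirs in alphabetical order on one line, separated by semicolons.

Sachiko, as surviving spouse, takes 2/3.
The remaining 1/3 passes to Umeko's descendants per stirpes.
The 1/3 is divided into 4 equal shares of 1/12 among Satoshi, Junko, Mariko, Haruki.
Satoshi is living and takes 1/12.
Junko predeceased; the 1/12 allotted to Junko's branch passes to Junko's issue by representation.
The 1/12 is divided into 3 equal shares of 1/36 among Emiko, Yoshiko, Takeshi.
Emiko is living and takes 1/36.
Yoshiko is living and takes 1/36.
Takeshi is living and takes 1/36.
Mariko predeceased; the 1/12 allotted to Mariko's branch passes to Mariko's issue by representation.
Chiyo is the sole taker at this level and receives the full 1/12.
Haruki is living and takes 1/12.

Chiyo 1/12; Emiko 1/36; Haruki 1/12; Sachiko 2/3; Satoshi 1/12; Takeshi 1/36; Yoshiko 1/36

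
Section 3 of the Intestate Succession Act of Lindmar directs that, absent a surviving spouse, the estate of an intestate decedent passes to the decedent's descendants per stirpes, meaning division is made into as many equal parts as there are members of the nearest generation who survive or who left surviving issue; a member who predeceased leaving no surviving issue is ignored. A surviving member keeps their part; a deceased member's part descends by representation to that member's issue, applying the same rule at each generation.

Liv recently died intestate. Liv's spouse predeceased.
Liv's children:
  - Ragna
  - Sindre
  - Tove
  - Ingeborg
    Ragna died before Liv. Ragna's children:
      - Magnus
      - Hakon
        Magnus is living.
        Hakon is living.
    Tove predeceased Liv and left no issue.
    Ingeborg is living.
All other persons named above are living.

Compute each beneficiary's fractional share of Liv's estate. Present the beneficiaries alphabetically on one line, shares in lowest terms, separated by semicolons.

Hakon 1/6; Ingeborg 1/3; Magnus 1/6; Sindre 1/3

There is no surviving spouse, so the entire estate passes to Liv's descendants per stirpes.
Tove left no surviving issue, so that branch lapses and is disregarded.
The estate is divided into 3 equal shares of 1/3 among Ragna, Sindre, Ingeborg.
Ragna predeceased; the 1/3 allotted to Ragna's branch passes to Ragna's issue by representation.
The 1/3 is divided into 2 equal shares of 1/6 among Magnus, Hakon.
Magnus is living and takes 1/6.
Hakon is living and takes 1/6.
Sindre is living and takes 1/3.
Ingeborg is living and takes 1/3.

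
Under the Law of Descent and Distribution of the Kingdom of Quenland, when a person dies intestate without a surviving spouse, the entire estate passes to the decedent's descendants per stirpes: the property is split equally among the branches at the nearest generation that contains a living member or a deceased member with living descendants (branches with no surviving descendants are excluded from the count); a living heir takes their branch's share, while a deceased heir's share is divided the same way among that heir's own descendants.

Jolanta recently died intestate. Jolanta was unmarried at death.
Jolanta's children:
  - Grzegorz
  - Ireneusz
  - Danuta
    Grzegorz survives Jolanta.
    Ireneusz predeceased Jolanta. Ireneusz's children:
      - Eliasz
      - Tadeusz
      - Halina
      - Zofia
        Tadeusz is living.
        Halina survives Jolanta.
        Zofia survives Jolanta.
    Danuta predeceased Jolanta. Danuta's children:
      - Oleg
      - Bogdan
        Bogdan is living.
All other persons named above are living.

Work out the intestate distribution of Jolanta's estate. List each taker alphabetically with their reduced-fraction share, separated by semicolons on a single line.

Bogdan 1/6; Eliasz 1/12; Grzegorz 1/3; Halina 1/12; Oleg 1/6; Tadeusz 1/12; Zofia 1/12

There is no surviving spouse, so the entire estate passes to Jolanta's descendants per stirpes.
The estate is divided into 3 equal shares of 1/3 among Grzegorz, Ireneusz, Danuta.
Grzegorz is living and takes 1/3.
Ireneusz predeceased; the 1/3 allotted to Ireneusz's branch passes to Ireneusz's issue by representation.
The 1/3 is divided into 4 equal shares of 1/12 among Eliasz, Tadeusz, Halina, Zofia.
Eliasz is living and takes 1/12.
Tadeusz is living and takes 1/12.
Halina is living and takes 1/12.
Zofia is living and takes 1/12.
Danuta predeceased; the 1/3 allotted to Danuta's branch passes to Danuta's issue by representation.
The 1/3 is divided into 2 equal shares of 1/6 among Oleg, Bogdan.
Oleg is living and takes 1/6.
Bogdan is living and takes 1/6.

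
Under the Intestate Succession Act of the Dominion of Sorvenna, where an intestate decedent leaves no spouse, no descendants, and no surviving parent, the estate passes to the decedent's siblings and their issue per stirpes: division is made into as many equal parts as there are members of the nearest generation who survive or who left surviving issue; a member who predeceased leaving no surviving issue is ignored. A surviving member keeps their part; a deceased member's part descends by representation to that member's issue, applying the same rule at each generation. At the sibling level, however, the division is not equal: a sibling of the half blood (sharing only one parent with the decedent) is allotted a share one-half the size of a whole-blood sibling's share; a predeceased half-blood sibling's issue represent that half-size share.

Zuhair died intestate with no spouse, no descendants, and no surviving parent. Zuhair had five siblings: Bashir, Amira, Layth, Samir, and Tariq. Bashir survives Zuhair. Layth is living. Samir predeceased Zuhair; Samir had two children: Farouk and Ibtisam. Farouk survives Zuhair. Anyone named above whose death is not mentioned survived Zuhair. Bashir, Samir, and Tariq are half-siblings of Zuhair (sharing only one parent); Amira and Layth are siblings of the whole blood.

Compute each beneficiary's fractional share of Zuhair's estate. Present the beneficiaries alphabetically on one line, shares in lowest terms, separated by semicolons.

Amira 2/7; Bashir 1/7; Farouk 1/14; Ibtisam 1/14; Layth 2/7; Tariq 1/7

No spouse, descendants, or parent survives, so the estate passes to Zuhair's siblings per stirpes.
Half-blood siblings count for one-half the weight of whole-blood siblings at the initial division.
Dividing 1 in proportion to weights (total weight 7/2): Bashir (weight 1/2) → 1/7; Amira (weight 1) → 2/7; Layth (weight 1) → 2/7; Samir (weight 1/2) → 1/7; Tariq (weight 1/2) → 1/7.
Bashir is living and takes 1/7.
Amira is living and takes 2/7.
Layth is living and takes 2/7.
Samir predeceased; the 1/7 allotted to Samir's branch passes to Samir's issue by representation.
The 1/7 is divided into 2 equal shares of 1/14 among Farouk, Ibtisam.
Farouk is living and takes 1/14.
Ibtisam is living and takes 1/14.
Tariq is living and takes 1/7.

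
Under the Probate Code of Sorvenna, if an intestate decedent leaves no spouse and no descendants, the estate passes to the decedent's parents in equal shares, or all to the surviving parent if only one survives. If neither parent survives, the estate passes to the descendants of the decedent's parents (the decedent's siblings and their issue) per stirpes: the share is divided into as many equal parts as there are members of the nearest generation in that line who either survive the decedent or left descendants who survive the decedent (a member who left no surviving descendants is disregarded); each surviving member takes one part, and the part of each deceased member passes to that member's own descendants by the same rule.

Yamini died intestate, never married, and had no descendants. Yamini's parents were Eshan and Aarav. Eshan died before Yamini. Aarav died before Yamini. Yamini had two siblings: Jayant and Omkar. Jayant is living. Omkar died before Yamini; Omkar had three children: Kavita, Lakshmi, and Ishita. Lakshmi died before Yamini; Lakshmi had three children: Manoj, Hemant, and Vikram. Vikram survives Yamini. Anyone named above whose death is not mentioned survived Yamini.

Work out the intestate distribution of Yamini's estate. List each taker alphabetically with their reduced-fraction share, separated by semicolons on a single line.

Neither parent survives and there are no descendants, so the estate passes to Yamini's siblings and their issue per stirpes.
The estate is divided into 2 equal shares of 1/2 among Jayant, Omkar.
Jayant is living and takes 1/2.
Omkar predeceased; the 1/2 allotted to Omkar's branch passes to Omkar's issue by representation.
The 1/2 is divided into 3 equal shares of 1/6 among Kavita, Lakshmi, Ishita.
Kavita is living and takes 1/6.
Lakshmi predeceased; the 1/6 allotted to Lakshmi's branch passes to Lakshmi's issue by representation.
The 1/6 is divided into 3 equal shares of 1/18 among Manoj, Hemant, Vikram.
Manoj is living and takes 1/18.
Hemant is living and takes 1/18.
Vikram is living and takes 1/18.
Ishita is living and takes 1/6.

Hemant 1/18; Ishita 1/6; Jayant 1/2; Kavita 1/6; Manoj 1/18; Vikram 1/18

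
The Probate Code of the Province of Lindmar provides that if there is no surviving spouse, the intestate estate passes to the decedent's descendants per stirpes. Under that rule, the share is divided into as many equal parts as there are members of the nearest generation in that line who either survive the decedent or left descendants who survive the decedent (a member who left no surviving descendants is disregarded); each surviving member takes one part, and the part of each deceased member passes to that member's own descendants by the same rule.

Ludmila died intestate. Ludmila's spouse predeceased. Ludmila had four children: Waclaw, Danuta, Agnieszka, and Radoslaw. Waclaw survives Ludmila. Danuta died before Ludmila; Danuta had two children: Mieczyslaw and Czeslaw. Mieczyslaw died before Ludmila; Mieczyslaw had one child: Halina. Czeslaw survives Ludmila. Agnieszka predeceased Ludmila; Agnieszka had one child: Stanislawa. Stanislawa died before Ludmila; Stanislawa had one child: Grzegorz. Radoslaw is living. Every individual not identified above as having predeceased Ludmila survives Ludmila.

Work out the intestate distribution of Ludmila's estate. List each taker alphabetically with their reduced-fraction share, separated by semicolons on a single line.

There is no surviving spouse, so the entire estate passes to Ludmila's descendants per stirpes.
The estate is divided into 4 equal shares of 1/4 among Waclaw, Danuta, Agnieszka, Radoslaw.
Waclaw is living and takes 1/4.
Danuta predeceased; the 1/4 allotted to Danuta's branch passes to Danuta's issue by representation.
The 1/4 is divided into 2 equal shares of 1/8 among Mieczyslaw, Czeslaw.
Mieczyslaw predeceased; the 1/8 allotted to Mieczyslaw's branch passes to Mieczyslaw's issue by representation.
Halina is the sole taker at this level and receives the full 1/8.
Czeslaw is living and takes 1/8.
Agnieszka predeceased; the 1/4 allotted to Agnieszka's branch passes to Agnieszka's issue by representation.
Stanislawa's line is the sole branch at this level, so the full 1/4 passes to Stanislawa's issue by representation.
Grzegorz is the sole taker at this level and receives the full 1/4.
Radoslaw is living and takes 1/4.

Czeslaw 1/8; Grzegorz 1/4; Halina 1/8; Radoslaw 1/4; Waclaw 1/4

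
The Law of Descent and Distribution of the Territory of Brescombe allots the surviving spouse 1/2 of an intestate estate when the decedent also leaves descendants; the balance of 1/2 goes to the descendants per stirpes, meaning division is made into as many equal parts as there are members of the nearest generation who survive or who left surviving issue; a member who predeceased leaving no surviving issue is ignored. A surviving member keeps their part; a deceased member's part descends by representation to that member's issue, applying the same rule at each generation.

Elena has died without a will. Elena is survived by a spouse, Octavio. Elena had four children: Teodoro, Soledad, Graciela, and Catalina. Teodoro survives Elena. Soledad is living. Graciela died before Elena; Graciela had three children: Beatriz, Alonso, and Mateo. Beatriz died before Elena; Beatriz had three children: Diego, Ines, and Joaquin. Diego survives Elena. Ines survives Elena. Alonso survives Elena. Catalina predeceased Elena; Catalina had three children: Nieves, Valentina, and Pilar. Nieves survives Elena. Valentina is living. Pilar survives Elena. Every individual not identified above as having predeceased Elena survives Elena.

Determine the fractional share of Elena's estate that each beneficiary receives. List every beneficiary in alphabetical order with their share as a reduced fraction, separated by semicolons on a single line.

Alonso 1/24; Diego 1/72; Ines 1/72; Joaquin 1/72; Mateo 1/24; Nieves 1/24; Octavio 1/2; Pilar 1/24; Soledad 1/8; Teodoro 1/8; Valentina 1/24

Octavio, as surviving spouse, takes 1/2.
The remaining 1/2 passes to Elena's descendants per stirpes.
The 1/2 is divided into 4 equal shares of 1/8 among Teodoro, Soledad, Graciela, Catalina.
Teodoro is living and takes 1/8.
Soledad is living and takes 1/8.
Graciela predeceased; the 1/8 allotted to Graciela's branch passes to Graciela's issue by representation.
The 1/8 is divided into 3 equal shares of 1/24 among Beatriz, Alonso, Mateo.
Beatriz predeceased; the 1/24 allotted to Beatriz's branch passes to Beatriz's issue by representation.
The 1/24 is divided into 3 equal shares of 1/72 among Diego, Ines, Joaquin.
Diego is living and takes 1/72.
Ines is living and takes 1/72.
Joaquin is living and takes 1/72.
Alonso is living and takes 1/24.
Mateo is living and takes 1/24.
Catalina predeceased; the 1/8 allotted to Catalina's branch passes to Catalina's issue by representation.
The 1/8 is divided into 3 equal shares of 1/24 among Nieves, Valentina, Pilar.
Nieves is living and takes 1/24.
Valentina is living and takes 1/24.
Pilar is living and takes 1/24.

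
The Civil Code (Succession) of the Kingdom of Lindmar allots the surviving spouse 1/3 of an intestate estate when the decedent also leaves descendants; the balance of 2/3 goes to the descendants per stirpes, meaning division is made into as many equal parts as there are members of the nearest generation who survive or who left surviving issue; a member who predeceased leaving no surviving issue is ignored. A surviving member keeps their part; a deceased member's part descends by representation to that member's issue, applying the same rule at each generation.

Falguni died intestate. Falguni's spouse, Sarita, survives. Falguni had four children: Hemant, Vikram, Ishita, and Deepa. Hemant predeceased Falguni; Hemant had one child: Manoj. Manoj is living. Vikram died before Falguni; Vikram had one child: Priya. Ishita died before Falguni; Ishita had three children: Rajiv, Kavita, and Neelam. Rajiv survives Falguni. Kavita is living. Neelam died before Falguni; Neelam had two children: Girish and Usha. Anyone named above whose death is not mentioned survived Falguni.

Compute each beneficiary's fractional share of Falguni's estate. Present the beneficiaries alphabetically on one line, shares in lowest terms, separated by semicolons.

Sarita, as surviving spouse, takes 1/3.
The remaining 2/3 passes to Falguni's descendants per stirpes.
The 2/3 is divided into 4 equal shares of 1/6 among Hemant, Vikram, Ishita, Deepa.
Hemant predeceased; the 1/6 allotted to Hemant's branch passes to Hemant's issue by representation.
Manoj is the sole taker at this level and receives the full 1/6.
Vikram predeceased; the 1/6 allotted to Vikram's branch passes to Vikram's issue by representation.
Priya is the sole taker at this level and receives the full 1/6.
Ishita predeceased; the 1/6 allotted to Ishita's branch passes to Ishita's issue by representation.
The 1/6 is divided into 3 equal shares of 1/18 among Rajiv, Kavita, Neelam.
Rajiv is living and takes 1/18.
Kavita is living and takes 1/18.
Neelam predeceased; the 1/18 allotted to Neelam's branch passes to Neelam's issue by representation.
The 1/18 is divided into 2 equal shares of 1/36 among Girish, Usha.
Girish is living and takes 1/36.
Usha is living and takes 1/36.
Deepa is living and takes 1/6.

Deepa 1/6; Girish 1/36; Kavita 1/18; Manoj 1/6; Priya 1/6; Rajiv 1/18; Sarita 1/3; Usha 1/36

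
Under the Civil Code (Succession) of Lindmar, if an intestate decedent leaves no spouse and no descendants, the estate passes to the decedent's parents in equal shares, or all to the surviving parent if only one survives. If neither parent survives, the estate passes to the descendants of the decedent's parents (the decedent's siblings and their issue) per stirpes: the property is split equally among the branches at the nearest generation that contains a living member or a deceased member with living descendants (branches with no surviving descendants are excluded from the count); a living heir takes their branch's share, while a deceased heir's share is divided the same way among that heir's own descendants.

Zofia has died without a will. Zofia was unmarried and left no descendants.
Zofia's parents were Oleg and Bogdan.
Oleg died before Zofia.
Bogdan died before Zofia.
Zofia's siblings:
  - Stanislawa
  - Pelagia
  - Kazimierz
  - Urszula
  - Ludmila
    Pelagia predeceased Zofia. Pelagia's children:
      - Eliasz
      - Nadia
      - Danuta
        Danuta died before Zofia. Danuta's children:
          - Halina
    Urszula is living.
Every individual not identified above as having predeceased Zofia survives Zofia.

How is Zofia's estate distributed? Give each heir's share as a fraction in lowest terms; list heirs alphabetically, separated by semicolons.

Neither parent survives and there are no descendants, so the estate passes to Zofia's siblings and their issue per stirpes.
The estate is divided into 5 equal shares of 1/5 among Stanislawa, Pelagia, Kazimierz, Urszula, Ludmila.
Stanislawa is living and takes 1/5.
Pelagia predeceased; the 1/5 allotted to Pelagia's branch passes to Pelagia's issue by representation.
The 1/5 is divided into 3 equal shares of 1/15 among Eliasz, Nadia, Danuta.
Eliasz is living and takes 1/15.
Nadia is living and takes 1/15.
Danuta predeceased; the 1/15 allotted to Danuta's branch passes to Danuta's issue by representation.
Halina is the sole taker at this level and receives the full 1/15.
Kazimierz is living and takes 1/5.
Urszula is living and takes 1/5.
Ludmila is living and takes 1/5.

Eliasz 1/15; Halina 1/15; Kazimierz 1/5; Ludmila 1/5; Nadia 1/15; Stanislawa 1/5; Urszula 1/5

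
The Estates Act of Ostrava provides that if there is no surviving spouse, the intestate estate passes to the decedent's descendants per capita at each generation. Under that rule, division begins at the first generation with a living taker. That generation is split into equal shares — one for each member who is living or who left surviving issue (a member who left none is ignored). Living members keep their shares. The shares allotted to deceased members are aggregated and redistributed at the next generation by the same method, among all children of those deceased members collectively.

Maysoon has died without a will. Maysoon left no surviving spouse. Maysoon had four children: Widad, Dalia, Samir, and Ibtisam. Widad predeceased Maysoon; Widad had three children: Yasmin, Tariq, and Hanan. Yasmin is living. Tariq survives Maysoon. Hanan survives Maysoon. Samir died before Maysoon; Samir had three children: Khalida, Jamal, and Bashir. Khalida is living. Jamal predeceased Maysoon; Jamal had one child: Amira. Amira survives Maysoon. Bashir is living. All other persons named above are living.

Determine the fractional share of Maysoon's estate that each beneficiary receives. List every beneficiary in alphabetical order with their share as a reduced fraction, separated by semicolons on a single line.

Amira 1/12; Bashir 1/12; Dalia 1/4; Hanan 1/12; Ibtisam 1/4; Khalida 1/12; Tariq 1/12; Yasmin 1/12

There is no surviving spouse, so the entire estate passes to Maysoon's descendants per capita at each generation.
At generation 1 (Widad, Dalia, Samir, Ibtisam) there are 4 shares of (1)/4 = 1/4 each.
Living: Dalia and Ibtisam — each takes 1/4.
Deceased: Widad and Samir. Their combined 1/2 is pooled and carried to generation 2.
At generation 2 (Yasmin, Tariq, Hanan, Khalida, Jamal, Bashir) there are 6 shares of (1/2)/6 = 1/12 each.
Living: Yasmin, Tariq, Hanan, Khalida, and Bashir — each takes 1/12.
Deceased: Jamal. That 1/12 share is carried to generation 3.
At generation 3 (Amira) there are 1 shares of (1/12)/1 = 1/12 each.
Living: Amira — each takes 1/12.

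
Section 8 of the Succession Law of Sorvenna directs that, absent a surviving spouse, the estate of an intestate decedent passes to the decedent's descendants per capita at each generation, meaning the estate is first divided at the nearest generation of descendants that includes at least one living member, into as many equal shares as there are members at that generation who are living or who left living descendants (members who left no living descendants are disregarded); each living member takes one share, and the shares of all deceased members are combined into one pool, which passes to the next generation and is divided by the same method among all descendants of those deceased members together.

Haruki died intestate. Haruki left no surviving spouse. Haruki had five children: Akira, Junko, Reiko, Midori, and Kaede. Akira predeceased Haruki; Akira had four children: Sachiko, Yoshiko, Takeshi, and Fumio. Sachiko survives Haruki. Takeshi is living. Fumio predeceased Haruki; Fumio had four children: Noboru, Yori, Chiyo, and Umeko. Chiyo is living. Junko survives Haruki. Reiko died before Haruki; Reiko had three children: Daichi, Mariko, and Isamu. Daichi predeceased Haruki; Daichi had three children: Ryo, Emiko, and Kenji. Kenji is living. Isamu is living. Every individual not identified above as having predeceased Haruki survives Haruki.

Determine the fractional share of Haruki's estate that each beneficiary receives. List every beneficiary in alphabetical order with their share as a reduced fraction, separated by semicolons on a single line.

There is no surviving spouse, so the entire estate passes to Haruki's descendants per capita at each generation.
At generation 1 (Akira, Junko, Reiko, Midori, Kaede) there are 5 shares of (1)/5 = 1/5 each.
Living: Junko, Midori, and Kaede — each takes 1/5.
Deceased: Akira and Reiko. Their combined 2/5 is pooled and carried to generation 2.
At generation 2 (Sachiko, Yoshiko, Takeshi, Fumio, Daichi, Mariko, Isamu) there are 7 shares of (2/5)/7 = 2/35 each.
Living: Sachiko, Yoshiko, Takeshi, Mariko, and Isamu — each takes 2/35.
Deceased: Fumio and Daichi. Their combined 4/35 is pooled and carried to generation 3.
At generation 3 (Noboru, Yori, Chiyo, Umeko, Ryo, Emiko, Kenji) there are 7 shares of (4/35)/7 = 4/245 each.
Living: Noboru, Yori, Chiyo, Umeko, Ryo, Emiko, and Kenji — each takes 4/245.

Chiyo 4/245; Emiko 4/245; Isamu 2/35; Junko 1/5; Kaede 1/5; Kenji 4/245; Mariko 2/35; Midori 1/5; Noboru 4/245; Ryo 4/245; Sachiko 2/35; Takeshi 2/35; Umeko 4/245; Yori 4/245; Yoshiko 2/35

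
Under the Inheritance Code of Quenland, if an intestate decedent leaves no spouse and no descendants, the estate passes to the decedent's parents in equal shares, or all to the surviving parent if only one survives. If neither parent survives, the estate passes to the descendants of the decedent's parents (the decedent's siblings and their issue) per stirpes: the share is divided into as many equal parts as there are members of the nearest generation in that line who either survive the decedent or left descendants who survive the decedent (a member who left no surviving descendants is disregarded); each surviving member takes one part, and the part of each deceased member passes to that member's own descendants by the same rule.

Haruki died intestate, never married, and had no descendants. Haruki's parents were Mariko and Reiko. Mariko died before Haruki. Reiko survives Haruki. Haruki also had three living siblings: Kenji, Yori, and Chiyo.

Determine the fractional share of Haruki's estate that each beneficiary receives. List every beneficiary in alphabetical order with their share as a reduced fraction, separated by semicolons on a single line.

Only one parent, Reiko, survives, so Reiko takes the entire estate. The siblings take nothing because a surviving parent has priority.

Reiko 1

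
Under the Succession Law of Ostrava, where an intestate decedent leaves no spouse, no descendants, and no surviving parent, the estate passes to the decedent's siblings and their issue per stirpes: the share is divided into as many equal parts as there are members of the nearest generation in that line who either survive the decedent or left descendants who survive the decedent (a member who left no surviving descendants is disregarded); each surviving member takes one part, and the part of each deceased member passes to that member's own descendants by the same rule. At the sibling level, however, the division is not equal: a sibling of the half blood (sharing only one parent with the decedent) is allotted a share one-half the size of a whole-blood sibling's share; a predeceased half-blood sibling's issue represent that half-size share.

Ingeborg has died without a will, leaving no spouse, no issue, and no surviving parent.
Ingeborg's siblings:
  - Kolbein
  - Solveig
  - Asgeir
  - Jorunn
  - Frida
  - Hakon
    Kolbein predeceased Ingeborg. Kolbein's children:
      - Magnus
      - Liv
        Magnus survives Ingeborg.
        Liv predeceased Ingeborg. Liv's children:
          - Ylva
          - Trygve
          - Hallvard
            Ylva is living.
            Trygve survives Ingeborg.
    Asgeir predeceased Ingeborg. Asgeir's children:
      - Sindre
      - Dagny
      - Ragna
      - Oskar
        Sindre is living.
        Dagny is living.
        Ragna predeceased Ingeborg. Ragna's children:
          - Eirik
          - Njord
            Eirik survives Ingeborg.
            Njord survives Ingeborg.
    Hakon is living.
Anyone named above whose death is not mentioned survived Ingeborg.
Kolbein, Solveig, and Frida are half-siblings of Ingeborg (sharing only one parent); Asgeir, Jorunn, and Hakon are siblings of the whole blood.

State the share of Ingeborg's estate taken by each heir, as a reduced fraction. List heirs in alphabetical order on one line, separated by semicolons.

No spouse, descendants, or parent survives, so the estate passes to Ingeborg's siblings per stirpes.
Half-blood siblings count for one-half the weight of whole-blood siblings at the initial division.
Dividing 1 in proportion to weights (total weight 9/2): Kolbein (weight 1/2) → 1/9; Solveig (weight 1/2) → 1/9; Asgeir (weight 1) → 2/9; Jorunn (weight 1) → 2/9; Frida (weight 1/2) → 1/9; Hakon (weight 1) → 2/9.
Kolbein predeceased; the 1/9 allotted to Kolbein's branch passes to Kolbein's issue by representation.
The 1/9 is divided into 2 equal shares of 1/18 among Magnus, Liv.
Magnus is living and takes 1/18.
Liv predeceased; the 1/18 allotted to Liv's branch passes to Liv's issue by representation.
The 1/18 is divided into 3 equal shares of 1/54 among Ylva, Trygve, Hallvard.
Ylva is living and takes 1/54.
Trygve is living and takes 1/54.
Hallvard is living and takes 1/54.
Solveig is living and takes 1/9.
Asgeir predeceased; the 2/9 allotted to Asgeir's branch passes to Asgeir's issue by representation.
The 2/9 is divided into 4 equal shares of 1/18 among Sindre, Dagny, Ragna, Oskar.
Sindre is living and takes 1/18.
Dagny is living and takes 1/18.
Ragna predeceased; the 1/18 allotted to Ragna's branch passes to Ragna's issue by representation.
The 1/18 is divided into 2 equal shares of 1/36 among Eirik, Njord.
Eirik is living and takes 1/36.
Njord is living and takes 1/36.
Oskar is living and takes 1/18.
Jorunn is living and takes 2/9.
Frida is living and takes 1/9.
Hakon is living and takes 2/9.

Dagny 1/18; Eirik 1/36; Frida 1/9; Hakon 2/9; Hallvard 1/54; Jorunn 2/9; Magnus 1/18; Njord 1/36; Oskar 1/18; Sindre 1/18; Solveig 1/9; Trygve 1/54; Ylva 1/54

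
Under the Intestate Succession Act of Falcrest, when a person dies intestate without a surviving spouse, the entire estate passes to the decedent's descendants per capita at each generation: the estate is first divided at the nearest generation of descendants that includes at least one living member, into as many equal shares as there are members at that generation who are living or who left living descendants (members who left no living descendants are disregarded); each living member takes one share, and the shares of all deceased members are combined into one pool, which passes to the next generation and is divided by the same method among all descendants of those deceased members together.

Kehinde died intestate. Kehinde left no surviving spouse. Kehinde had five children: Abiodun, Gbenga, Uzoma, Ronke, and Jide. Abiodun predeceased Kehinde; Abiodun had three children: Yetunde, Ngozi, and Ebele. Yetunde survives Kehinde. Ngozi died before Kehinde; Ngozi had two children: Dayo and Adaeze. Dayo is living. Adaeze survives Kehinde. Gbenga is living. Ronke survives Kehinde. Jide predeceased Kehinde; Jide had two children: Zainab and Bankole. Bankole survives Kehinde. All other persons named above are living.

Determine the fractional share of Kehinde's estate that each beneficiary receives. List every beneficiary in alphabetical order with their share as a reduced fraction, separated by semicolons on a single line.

There is no surviving spouse, so the entire estate passes to Kehinde's descendants per capita at each generation.
At generation 1 (Abiodun, Gbenga, Uzoma, Ronke, Jide) there are 5 shares of (1)/5 = 1/5 each.
Living: Gbenga, Uzoma, and Ronke — each takes 1/5.
Deceased: Abiodun and Jide. Their combined 2/5 is pooled and carried to generation 2.
At generation 2 (Yetunde, Ngozi, Ebele, Zainab, Bankole) there are 5 shares of (2/5)/5 = 2/25 each.
Living: Yetunde, Ebele, Zainab, and Bankole — each takes 2/25.
Deceased: Ngozi. That 2/25 share is carried to generation 3.
At generation 3 (Dayo, Adaeze) there are 2 shares of (2/25)/2 = 1/25 each.
Living: Dayo and Adaeze — each takes 1/25.

Adaeze 1/25; Bankole 2/25; Dayo 1/25; Ebele 2/25; Gbenga 1/5; Ronke 1/5; Uzoma 1/5; Yetunde 2/25; Zainab 2/25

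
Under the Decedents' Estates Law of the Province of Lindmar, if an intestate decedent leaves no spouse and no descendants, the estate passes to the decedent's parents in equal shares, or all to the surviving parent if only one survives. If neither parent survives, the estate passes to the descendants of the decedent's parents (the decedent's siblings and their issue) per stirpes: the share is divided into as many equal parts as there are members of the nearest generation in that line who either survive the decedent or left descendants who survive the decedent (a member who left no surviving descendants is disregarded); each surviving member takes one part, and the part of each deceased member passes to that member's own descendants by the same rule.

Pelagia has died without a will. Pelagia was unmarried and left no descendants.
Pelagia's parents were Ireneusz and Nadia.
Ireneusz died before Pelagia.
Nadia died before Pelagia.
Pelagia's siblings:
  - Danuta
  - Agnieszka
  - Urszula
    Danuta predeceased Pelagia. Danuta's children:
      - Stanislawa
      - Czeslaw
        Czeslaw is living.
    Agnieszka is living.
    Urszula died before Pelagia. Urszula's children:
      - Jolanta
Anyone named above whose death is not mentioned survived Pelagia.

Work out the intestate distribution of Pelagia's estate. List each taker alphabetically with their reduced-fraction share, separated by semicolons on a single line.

Agnieszka 1/3; Czeslaw 1/6; Jolanta 1/3; Stanislawa 1/6

Neither parent survives and there are no descendants, so the estate passes to Pelagia's siblings and their issue per stirpes.
The estate is divided into 3 equal shares of 1/3 among Danuta, Agnieszka, Urszula.
Danuta predeceased; the 1/3 allotted to Danuta's branch passes to Danuta's issue by representation.
The 1/3 is divided into 2 equal shares of 1/6 among Stanislawa, Czeslaw.
Stanislawa is living and takes 1/6.
Czeslaw is living and takes 1/6.
Agnieszka is living and takes 1/3.
Urszula predeceased; the 1/3 allotted to Urszula's branch passes to Urszula's issue by representation.
Jolanta is the sole taker at this level and receives the full 1/3.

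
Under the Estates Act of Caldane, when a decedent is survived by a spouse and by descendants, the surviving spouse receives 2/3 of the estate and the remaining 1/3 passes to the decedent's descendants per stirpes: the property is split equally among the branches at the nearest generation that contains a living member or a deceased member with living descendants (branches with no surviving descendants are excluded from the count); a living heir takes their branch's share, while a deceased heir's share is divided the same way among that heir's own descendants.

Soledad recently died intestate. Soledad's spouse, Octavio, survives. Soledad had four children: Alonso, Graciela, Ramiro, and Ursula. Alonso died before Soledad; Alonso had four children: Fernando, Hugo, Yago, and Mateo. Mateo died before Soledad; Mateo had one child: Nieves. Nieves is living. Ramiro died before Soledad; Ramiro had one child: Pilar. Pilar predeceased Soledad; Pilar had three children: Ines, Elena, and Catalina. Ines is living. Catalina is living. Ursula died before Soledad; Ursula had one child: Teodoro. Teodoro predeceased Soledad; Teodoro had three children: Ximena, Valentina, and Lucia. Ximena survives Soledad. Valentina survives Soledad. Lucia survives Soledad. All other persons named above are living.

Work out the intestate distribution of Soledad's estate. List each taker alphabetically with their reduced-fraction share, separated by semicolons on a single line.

Catalina 1/36; Elena 1/36; Fernando 1/48; Graciela 1/12; Hugo 1/48; Ines 1/36; Lucia 1/36; Nieves 1/48; Octavio 2/3; Valentina 1/36; Ximena 1/36; Yago 1/48

Octavio, as surviving spouse, takes 2/3.
The remaining 1/3 passes to Soledad's descendants per stirpes.
The 1/3 is divided into 4 equal shares of 1/12 among Alonso, Graciela, Ramiro, Ursula.
Alonso predeceased; the 1/12 allotted to Alonso's branch passes to Alonso's issue by representation.
The 1/12 is divided into 4 equal shares of 1/48 among Fernando, Hugo, Yago, Mateo.
Fernando is living and takes 1/48.
Hugo is living and takes 1/48.
Yago is living and takes 1/48.
Mateo predeceased; the 1/48 allotted to Mateo's branch passes to Mateo's issue by representation.
Nieves is the sole taker at this level and receives the full 1/48.
Graciela is living and takes 1/12.
Ramiro predeceased; the 1/12 allotted to Ramiro's branch passes to Ramiro's issue by representation.
Pilar's line is the sole branch at this level, so the full 1/12 passes to Pilar's issue by representation.
The 1/12 is divided into 3 equal shares of 1/36 among Ines, Elena, Catalina.
Ines is living and takes 1/36.
Elena is living and takes 1/36.
Catalina is living and takes 1/36.
Ursula predeceased; the 1/12 allotted to Ursula's branch passes to Ursula's issue by representation.
Teodoro's line is the sole branch at this level, so the full 1/12 passes to Teodoro's issue by representation.
The 1/12 is divided into 3 equal shares of 1/36 among Ximena, Valentina, Lucia.
Ximena is living and takes 1/36.
Valentina is living and takes 1/36.
Lucia is living and takes 1/36.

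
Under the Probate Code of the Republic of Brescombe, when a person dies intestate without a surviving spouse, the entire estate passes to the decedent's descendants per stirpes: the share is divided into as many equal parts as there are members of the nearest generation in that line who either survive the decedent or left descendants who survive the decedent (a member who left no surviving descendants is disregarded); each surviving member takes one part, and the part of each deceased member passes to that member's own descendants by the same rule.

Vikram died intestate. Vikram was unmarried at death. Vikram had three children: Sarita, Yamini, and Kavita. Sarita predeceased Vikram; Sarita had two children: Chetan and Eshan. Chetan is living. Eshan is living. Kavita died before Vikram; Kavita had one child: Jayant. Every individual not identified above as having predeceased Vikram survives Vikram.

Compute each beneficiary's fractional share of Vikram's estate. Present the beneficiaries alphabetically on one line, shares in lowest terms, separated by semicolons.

Chetan 1/6; Eshan 1/6; Jayant 1/3; Yamini 1/3

There is no surviving spouse, so the entire estate passes to Vikram's descendants per stirpes.
The estate is divided into 3 equal shares of 1/3 among Sarita, Yamini, Kavita.
Sarita predeceased; the 1/3 allotted to Sarita's branch passes to Sarita's issue by representation.
The 1/3 is divided into 2 equal shares of 1/6 among Chetan, Eshan.
Chetan is living and takes 1/6.
Eshan is living and takes 1/6.
Yamini is living and takes 1/3.
Kavita predeceased; the 1/3 allotted to Kavita's branch passes to Kavita's issue by representation.
Jayant is the sole taker at this level and receives the full 1/3.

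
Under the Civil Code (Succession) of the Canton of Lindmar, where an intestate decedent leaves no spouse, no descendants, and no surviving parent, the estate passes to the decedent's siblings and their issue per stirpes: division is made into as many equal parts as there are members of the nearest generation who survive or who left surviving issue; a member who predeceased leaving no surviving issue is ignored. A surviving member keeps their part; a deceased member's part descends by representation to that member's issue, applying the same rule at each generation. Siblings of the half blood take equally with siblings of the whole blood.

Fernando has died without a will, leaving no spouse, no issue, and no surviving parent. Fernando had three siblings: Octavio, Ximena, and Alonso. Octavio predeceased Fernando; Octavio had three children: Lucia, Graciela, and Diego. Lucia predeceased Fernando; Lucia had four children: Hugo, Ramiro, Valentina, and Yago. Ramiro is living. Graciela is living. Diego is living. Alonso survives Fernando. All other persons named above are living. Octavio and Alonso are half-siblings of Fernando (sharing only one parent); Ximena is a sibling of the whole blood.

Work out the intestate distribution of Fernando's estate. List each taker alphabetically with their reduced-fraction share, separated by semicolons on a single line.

No spouse, descendants, or parent survives, so the estate passes to Fernando's siblings per stirpes.
Half-blood and whole-blood siblings take equally under the stated rule.
The estate is divided into 3 equal shares of 1/3 among Octavio, Ximena, Alonso.
Octavio predeceased; the 1/3 allotted to Octavio's branch passes to Octavio's issue by representation.
The 1/3 is divided into 3 equal shares of 1/9 among Lucia, Graciela, Diego.
Lucia predeceased; the 1/9 allotted to Lucia's branch passes to Lucia's issue by representation.
The 1/9 is divided into 4 equal shares of 1/36 among Hugo, Ramiro, Valentina, Yago.
Hugo is living and takes 1/36.
Ramiro is living and takes 1/36.
Valentina is living and takes 1/36.
Yago is living and takes 1/36.
Graciela is living and takes 1/9.
Diego is living and takes 1/9.
Ximena is living and takes 1/3.
Alonso is living and takes 1/3.

Alonso 1/3; Diego 1/9; Graciela 1/9; Hugo 1/36; Ramiro 1/36; Valentina 1/36; Ximena 1/3; Yago 1/36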